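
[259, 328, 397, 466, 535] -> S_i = 259 + 69*i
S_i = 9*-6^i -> [9, -54, 324, -1944, 11664]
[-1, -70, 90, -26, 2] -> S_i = Random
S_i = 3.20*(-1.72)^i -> [3.2, -5.5, 9.47, -16.28, 28.01]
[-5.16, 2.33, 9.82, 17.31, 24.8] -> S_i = -5.16 + 7.49*i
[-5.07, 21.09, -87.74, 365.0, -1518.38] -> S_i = -5.07*(-4.16)^i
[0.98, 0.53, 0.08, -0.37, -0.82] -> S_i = 0.98 + -0.45*i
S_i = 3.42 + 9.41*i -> [3.42, 12.83, 22.24, 31.65, 41.06]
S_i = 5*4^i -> [5, 20, 80, 320, 1280]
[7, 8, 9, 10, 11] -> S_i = 7 + 1*i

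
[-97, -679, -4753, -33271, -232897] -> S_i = -97*7^i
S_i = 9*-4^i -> [9, -36, 144, -576, 2304]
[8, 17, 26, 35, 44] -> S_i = 8 + 9*i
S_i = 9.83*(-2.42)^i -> [9.83, -23.79, 57.57, -139.32, 337.14]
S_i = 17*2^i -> [17, 34, 68, 136, 272]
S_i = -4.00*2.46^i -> [-4.0, -9.84, -24.21, -59.55, -146.49]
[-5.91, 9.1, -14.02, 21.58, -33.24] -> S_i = -5.91*(-1.54)^i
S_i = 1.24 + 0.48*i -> [1.24, 1.72, 2.2, 2.68, 3.16]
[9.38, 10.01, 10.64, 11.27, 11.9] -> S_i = 9.38 + 0.63*i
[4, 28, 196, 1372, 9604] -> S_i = 4*7^i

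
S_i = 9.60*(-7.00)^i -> [9.6, -67.2, 470.4, -3292.8, 23049.6]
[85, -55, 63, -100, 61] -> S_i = Random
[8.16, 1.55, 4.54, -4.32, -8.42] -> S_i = Random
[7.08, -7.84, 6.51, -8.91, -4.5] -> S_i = Random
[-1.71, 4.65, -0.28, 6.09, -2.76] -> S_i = Random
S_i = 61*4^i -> [61, 244, 976, 3904, 15616]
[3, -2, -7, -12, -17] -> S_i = 3 + -5*i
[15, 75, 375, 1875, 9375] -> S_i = 15*5^i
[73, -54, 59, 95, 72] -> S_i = Random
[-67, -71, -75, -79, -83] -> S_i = -67 + -4*i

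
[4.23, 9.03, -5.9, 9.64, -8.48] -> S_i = Random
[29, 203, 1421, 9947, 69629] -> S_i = 29*7^i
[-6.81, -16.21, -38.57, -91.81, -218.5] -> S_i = -6.81*2.38^i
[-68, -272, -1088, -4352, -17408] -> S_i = -68*4^i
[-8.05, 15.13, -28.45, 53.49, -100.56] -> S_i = -8.05*(-1.88)^i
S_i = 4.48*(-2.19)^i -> [4.48, -9.81, 21.49, -47.06, 103.05]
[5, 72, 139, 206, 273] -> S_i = 5 + 67*i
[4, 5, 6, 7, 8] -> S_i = 4 + 1*i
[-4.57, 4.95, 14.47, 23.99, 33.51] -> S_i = -4.57 + 9.52*i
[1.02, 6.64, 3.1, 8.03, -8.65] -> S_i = Random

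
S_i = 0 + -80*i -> [0, -80, -160, -240, -320]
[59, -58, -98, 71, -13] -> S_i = Random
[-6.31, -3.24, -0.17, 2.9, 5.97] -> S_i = -6.31 + 3.07*i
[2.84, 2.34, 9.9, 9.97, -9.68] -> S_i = Random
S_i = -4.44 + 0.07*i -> [-4.44, -4.37, -4.3, -4.23, -4.16]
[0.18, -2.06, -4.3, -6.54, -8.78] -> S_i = 0.18 + -2.24*i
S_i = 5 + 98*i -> [5, 103, 201, 299, 397]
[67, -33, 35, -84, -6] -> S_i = Random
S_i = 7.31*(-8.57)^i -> [7.31, -62.65, 536.88, -4601.08, 39431.26]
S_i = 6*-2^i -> [6, -12, 24, -48, 96]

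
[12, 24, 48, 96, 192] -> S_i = 12*2^i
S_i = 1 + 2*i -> [1, 3, 5, 7, 9]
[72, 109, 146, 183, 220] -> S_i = 72 + 37*i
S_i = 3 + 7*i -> [3, 10, 17, 24, 31]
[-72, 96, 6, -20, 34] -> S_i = Random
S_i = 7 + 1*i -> [7, 8, 9, 10, 11]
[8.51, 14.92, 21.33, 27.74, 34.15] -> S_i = 8.51 + 6.41*i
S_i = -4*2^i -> [-4, -8, -16, -32, -64]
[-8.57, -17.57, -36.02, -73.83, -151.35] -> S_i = -8.57*2.05^i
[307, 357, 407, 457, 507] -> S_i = 307 + 50*i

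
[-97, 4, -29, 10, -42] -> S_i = Random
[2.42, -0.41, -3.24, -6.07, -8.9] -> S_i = 2.42 + -2.83*i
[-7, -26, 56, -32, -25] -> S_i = Random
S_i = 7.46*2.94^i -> [7.46, 21.93, 64.48, 189.57, 557.35]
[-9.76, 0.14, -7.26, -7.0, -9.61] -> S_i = Random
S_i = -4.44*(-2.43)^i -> [-4.44, 10.79, -26.22, 63.71, -154.81]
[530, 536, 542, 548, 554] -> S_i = 530 + 6*i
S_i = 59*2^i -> [59, 118, 236, 472, 944]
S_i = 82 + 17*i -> [82, 99, 116, 133, 150]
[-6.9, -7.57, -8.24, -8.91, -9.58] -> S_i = -6.90 + -0.67*i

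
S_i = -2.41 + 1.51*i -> [-2.41, -0.9, 0.61, 2.12, 3.63]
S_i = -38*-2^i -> [-38, 76, -152, 304, -608]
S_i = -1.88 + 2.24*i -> [-1.88, 0.36, 2.6, 4.84, 7.08]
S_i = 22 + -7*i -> [22, 15, 8, 1, -6]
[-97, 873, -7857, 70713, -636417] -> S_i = -97*-9^i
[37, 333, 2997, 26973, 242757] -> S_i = 37*9^i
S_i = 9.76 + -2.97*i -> [9.76, 6.79, 3.82, 0.85, -2.12]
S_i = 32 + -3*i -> [32, 29, 26, 23, 20]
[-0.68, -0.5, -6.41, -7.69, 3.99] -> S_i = Random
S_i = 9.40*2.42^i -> [9.4, 22.75, 55.05, 133.22, 322.4]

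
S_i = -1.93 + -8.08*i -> [-1.93, -10.01, -18.09, -26.17, -34.25]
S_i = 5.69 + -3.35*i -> [5.69, 2.34, -1.01, -4.36, -7.71]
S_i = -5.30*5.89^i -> [-5.3, -31.22, -183.87, -1082.98, -6378.77]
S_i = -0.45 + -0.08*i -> [-0.45, -0.53, -0.61, -0.69, -0.77]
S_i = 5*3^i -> [5, 15, 45, 135, 405]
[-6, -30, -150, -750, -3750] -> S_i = -6*5^i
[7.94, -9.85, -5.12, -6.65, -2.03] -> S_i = Random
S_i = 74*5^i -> [74, 370, 1850, 9250, 46250]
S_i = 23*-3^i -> [23, -69, 207, -621, 1863]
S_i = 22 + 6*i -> [22, 28, 34, 40, 46]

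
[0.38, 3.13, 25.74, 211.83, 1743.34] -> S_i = 0.38*8.23^i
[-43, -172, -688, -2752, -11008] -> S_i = -43*4^i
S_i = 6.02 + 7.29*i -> [6.02, 13.31, 20.6, 27.89, 35.18]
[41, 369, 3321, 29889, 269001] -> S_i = 41*9^i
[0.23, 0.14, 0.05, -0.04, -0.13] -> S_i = 0.23 + -0.09*i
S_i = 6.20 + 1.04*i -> [6.2, 7.24, 8.28, 9.32, 10.36]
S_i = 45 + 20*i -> [45, 65, 85, 105, 125]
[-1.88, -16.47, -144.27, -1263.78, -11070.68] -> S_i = -1.88*8.76^i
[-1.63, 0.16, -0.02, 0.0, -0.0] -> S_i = -1.63*(-0.10)^i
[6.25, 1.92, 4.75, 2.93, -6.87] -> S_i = Random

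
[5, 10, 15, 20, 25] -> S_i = 5 + 5*i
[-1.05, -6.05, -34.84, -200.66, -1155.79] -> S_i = -1.05*5.76^i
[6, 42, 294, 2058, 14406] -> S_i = 6*7^i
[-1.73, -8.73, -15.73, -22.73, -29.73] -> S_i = -1.73 + -7.00*i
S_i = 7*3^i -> [7, 21, 63, 189, 567]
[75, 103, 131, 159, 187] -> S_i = 75 + 28*i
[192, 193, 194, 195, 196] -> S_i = 192 + 1*i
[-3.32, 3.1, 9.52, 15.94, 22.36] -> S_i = -3.32 + 6.42*i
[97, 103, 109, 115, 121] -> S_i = 97 + 6*i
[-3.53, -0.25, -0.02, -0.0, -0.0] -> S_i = -3.53*0.07^i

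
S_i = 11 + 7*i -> [11, 18, 25, 32, 39]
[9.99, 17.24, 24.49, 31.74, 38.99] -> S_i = 9.99 + 7.25*i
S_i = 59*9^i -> [59, 531, 4779, 43011, 387099]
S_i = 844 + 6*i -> [844, 850, 856, 862, 868]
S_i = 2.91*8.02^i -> [2.91, 23.34, 187.17, 1501.12, 12039.0]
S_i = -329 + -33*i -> [-329, -362, -395, -428, -461]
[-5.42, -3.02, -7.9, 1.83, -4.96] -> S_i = Random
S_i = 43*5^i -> [43, 215, 1075, 5375, 26875]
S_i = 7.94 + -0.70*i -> [7.94, 7.24, 6.54, 5.84, 5.14]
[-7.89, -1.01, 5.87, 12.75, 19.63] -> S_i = -7.89 + 6.88*i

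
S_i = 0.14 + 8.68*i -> [0.14, 8.82, 17.5, 26.18, 34.86]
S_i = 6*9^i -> [6, 54, 486, 4374, 39366]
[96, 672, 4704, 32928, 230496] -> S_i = 96*7^i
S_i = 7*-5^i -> [7, -35, 175, -875, 4375]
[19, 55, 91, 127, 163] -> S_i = 19 + 36*i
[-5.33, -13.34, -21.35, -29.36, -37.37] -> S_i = -5.33 + -8.01*i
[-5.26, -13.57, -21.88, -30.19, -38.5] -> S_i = -5.26 + -8.31*i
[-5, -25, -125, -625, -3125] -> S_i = -5*5^i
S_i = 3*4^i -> [3, 12, 48, 192, 768]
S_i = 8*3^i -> [8, 24, 72, 216, 648]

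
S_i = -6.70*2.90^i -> [-6.7, -19.43, -56.35, -163.41, -473.88]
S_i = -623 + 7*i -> [-623, -616, -609, -602, -595]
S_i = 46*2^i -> [46, 92, 184, 368, 736]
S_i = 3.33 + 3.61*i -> [3.33, 6.94, 10.55, 14.16, 17.77]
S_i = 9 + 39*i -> [9, 48, 87, 126, 165]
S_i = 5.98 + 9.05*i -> [5.98, 15.03, 24.08, 33.13, 42.18]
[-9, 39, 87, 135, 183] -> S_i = -9 + 48*i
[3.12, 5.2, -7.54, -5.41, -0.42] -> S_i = Random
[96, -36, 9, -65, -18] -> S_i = Random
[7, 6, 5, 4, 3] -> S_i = 7 + -1*i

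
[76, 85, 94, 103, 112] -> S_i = 76 + 9*i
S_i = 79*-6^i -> [79, -474, 2844, -17064, 102384]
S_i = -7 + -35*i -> [-7, -42, -77, -112, -147]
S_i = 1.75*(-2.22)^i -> [1.75, -3.88, 8.62, -19.15, 42.51]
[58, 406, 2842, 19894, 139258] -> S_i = 58*7^i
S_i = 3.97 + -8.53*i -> [3.97, -4.56, -13.09, -21.62, -30.15]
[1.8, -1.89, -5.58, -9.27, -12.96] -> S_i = 1.80 + -3.69*i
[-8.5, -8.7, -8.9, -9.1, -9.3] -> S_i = -8.50 + -0.20*i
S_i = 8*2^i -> [8, 16, 32, 64, 128]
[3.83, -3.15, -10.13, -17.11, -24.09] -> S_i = 3.83 + -6.98*i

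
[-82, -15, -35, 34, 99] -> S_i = Random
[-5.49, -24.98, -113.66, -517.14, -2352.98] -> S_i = -5.49*4.55^i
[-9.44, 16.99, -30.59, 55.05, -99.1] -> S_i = -9.44*(-1.80)^i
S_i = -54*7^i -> [-54, -378, -2646, -18522, -129654]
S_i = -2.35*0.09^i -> [-2.35, -0.21, -0.02, -0.0, -0.0]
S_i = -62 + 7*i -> [-62, -55, -48, -41, -34]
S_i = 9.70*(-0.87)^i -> [9.7, -8.44, 7.34, -6.39, 5.56]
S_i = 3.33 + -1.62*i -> [3.33, 1.71, 0.09, -1.53, -3.15]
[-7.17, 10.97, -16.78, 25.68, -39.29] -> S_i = -7.17*(-1.53)^i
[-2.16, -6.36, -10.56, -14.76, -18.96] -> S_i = -2.16 + -4.20*i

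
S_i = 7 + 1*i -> [7, 8, 9, 10, 11]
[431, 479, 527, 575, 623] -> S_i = 431 + 48*i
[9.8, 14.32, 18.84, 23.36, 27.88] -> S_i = 9.80 + 4.52*i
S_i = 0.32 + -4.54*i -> [0.32, -4.22, -8.76, -13.3, -17.84]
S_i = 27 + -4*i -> [27, 23, 19, 15, 11]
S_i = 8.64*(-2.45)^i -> [8.64, -21.17, 51.86, -127.06, 311.3]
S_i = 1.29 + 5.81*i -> [1.29, 7.1, 12.91, 18.72, 24.53]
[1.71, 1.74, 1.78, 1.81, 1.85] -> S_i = 1.71*1.02^i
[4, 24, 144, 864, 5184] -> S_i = 4*6^i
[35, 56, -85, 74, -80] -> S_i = Random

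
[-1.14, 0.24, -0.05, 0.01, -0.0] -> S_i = -1.14*(-0.21)^i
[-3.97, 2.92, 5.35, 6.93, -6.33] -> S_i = Random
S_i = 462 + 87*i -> [462, 549, 636, 723, 810]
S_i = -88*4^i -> [-88, -352, -1408, -5632, -22528]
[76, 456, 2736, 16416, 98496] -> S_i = 76*6^i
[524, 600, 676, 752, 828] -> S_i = 524 + 76*i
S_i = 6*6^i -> [6, 36, 216, 1296, 7776]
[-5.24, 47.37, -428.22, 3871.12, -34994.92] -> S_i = -5.24*(-9.04)^i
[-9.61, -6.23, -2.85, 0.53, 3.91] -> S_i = -9.61 + 3.38*i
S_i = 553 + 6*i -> [553, 559, 565, 571, 577]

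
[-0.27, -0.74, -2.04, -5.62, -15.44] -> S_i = -0.27*2.75^i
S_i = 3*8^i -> [3, 24, 192, 1536, 12288]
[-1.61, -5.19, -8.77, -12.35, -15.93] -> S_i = -1.61 + -3.58*i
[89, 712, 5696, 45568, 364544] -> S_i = 89*8^i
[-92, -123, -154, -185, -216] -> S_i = -92 + -31*i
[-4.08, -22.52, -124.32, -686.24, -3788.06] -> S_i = -4.08*5.52^i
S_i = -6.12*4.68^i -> [-6.12, -28.64, -134.04, -627.32, -2935.86]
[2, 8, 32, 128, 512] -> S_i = 2*4^i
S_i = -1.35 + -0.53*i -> [-1.35, -1.88, -2.41, -2.94, -3.47]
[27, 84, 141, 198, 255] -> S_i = 27 + 57*i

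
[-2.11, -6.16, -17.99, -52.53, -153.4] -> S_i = -2.11*2.92^i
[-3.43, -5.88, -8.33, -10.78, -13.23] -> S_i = -3.43 + -2.45*i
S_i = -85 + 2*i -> [-85, -83, -81, -79, -77]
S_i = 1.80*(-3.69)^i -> [1.8, -6.64, 24.51, -90.44, 333.72]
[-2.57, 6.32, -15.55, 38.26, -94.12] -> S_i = -2.57*(-2.46)^i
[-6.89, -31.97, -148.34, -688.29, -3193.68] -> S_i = -6.89*4.64^i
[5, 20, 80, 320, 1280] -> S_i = 5*4^i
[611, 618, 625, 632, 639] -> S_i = 611 + 7*i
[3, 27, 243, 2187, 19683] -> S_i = 3*9^i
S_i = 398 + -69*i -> [398, 329, 260, 191, 122]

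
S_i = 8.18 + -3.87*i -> [8.18, 4.31, 0.44, -3.43, -7.3]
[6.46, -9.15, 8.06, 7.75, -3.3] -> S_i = Random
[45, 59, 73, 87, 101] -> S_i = 45 + 14*i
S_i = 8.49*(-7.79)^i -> [8.49, -66.14, 515.21, -4013.47, 31264.93]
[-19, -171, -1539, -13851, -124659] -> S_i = -19*9^i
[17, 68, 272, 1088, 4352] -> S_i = 17*4^i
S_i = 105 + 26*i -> [105, 131, 157, 183, 209]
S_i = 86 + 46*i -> [86, 132, 178, 224, 270]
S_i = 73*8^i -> [73, 584, 4672, 37376, 299008]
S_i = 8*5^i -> [8, 40, 200, 1000, 5000]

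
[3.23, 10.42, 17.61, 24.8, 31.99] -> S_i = 3.23 + 7.19*i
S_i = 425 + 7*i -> [425, 432, 439, 446, 453]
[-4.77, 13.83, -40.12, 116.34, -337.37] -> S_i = -4.77*(-2.90)^i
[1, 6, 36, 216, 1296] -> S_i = 1*6^i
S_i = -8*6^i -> [-8, -48, -288, -1728, -10368]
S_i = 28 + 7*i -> [28, 35, 42, 49, 56]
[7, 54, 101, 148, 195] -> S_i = 7 + 47*i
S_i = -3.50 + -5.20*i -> [-3.5, -8.7, -13.9, -19.1, -24.3]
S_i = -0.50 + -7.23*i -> [-0.5, -7.73, -14.96, -22.19, -29.42]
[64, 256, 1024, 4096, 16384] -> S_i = 64*4^i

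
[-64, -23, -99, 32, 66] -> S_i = Random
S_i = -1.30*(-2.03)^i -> [-1.3, 2.64, -5.36, 10.88, -22.08]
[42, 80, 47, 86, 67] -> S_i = Random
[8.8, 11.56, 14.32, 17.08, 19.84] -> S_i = 8.80 + 2.76*i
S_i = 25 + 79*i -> [25, 104, 183, 262, 341]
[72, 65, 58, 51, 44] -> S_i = 72 + -7*i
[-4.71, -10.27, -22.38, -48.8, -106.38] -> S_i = -4.71*2.18^i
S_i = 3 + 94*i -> [3, 97, 191, 285, 379]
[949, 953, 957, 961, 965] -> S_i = 949 + 4*i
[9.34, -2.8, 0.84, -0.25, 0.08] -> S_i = 9.34*(-0.30)^i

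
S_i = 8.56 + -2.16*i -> [8.56, 6.4, 4.24, 2.08, -0.08]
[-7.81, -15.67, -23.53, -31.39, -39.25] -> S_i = -7.81 + -7.86*i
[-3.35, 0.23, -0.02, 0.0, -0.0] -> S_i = -3.35*(-0.07)^i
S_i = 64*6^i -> [64, 384, 2304, 13824, 82944]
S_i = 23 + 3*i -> [23, 26, 29, 32, 35]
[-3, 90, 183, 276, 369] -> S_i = -3 + 93*i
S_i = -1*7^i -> [-1, -7, -49, -343, -2401]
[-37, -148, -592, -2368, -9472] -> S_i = -37*4^i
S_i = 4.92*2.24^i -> [4.92, 11.02, 24.69, 55.3, 123.87]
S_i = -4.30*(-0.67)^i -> [-4.3, 2.88, -1.93, 1.29, -0.87]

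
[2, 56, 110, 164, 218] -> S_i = 2 + 54*i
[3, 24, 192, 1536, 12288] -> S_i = 3*8^i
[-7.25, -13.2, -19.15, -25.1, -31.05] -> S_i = -7.25 + -5.95*i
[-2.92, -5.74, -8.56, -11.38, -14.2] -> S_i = -2.92 + -2.82*i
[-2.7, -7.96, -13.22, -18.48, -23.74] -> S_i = -2.70 + -5.26*i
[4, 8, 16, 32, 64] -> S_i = 4*2^i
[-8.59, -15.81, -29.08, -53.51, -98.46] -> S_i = -8.59*1.84^i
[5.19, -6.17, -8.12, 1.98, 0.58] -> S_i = Random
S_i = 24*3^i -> [24, 72, 216, 648, 1944]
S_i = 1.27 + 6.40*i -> [1.27, 7.67, 14.07, 20.47, 26.87]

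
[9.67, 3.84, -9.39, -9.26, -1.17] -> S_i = Random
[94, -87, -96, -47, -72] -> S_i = Random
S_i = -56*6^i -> [-56, -336, -2016, -12096, -72576]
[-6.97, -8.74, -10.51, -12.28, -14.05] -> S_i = -6.97 + -1.77*i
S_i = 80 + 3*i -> [80, 83, 86, 89, 92]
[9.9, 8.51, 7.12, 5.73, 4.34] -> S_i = 9.90 + -1.39*i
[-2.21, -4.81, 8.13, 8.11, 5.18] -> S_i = Random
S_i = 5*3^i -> [5, 15, 45, 135, 405]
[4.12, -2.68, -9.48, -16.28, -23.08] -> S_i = 4.12 + -6.80*i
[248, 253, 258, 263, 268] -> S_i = 248 + 5*i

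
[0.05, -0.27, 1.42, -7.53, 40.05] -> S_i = 0.05*(-5.32)^i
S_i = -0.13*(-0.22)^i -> [-0.13, 0.03, -0.01, 0.0, -0.0]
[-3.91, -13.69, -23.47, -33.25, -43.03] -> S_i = -3.91 + -9.78*i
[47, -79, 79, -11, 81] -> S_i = Random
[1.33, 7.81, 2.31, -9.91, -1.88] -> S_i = Random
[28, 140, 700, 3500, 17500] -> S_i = 28*5^i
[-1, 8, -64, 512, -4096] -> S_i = -1*-8^i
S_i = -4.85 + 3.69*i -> [-4.85, -1.16, 2.53, 6.22, 9.91]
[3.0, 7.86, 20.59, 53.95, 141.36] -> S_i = 3.00*2.62^i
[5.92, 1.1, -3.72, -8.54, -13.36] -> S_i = 5.92 + -4.82*i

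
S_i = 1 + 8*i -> [1, 9, 17, 25, 33]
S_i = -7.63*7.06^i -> [-7.63, -53.87, -380.31, -2684.97, -18955.85]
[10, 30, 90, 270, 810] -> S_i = 10*3^i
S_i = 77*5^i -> [77, 385, 1925, 9625, 48125]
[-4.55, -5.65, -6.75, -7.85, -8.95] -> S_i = -4.55 + -1.10*i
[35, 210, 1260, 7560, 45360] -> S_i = 35*6^i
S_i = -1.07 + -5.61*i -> [-1.07, -6.68, -12.29, -17.9, -23.51]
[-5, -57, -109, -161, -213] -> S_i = -5 + -52*i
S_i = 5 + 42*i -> [5, 47, 89, 131, 173]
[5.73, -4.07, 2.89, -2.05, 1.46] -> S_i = 5.73*(-0.71)^i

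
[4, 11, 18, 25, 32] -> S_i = 4 + 7*i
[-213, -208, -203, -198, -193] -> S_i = -213 + 5*i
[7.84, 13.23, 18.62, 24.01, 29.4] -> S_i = 7.84 + 5.39*i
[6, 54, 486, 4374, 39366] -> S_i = 6*9^i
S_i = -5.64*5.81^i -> [-5.64, -32.77, -190.38, -1106.13, -6426.63]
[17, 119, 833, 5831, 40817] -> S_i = 17*7^i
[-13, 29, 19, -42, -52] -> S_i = Random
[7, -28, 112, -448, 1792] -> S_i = 7*-4^i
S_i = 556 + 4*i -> [556, 560, 564, 568, 572]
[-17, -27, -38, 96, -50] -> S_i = Random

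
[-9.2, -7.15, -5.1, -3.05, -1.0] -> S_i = -9.20 + 2.05*i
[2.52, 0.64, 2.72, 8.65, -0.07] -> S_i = Random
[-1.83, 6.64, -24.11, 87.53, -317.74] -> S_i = -1.83*(-3.63)^i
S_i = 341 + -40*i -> [341, 301, 261, 221, 181]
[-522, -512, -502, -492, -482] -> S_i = -522 + 10*i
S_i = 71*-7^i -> [71, -497, 3479, -24353, 170471]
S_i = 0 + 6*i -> [0, 6, 12, 18, 24]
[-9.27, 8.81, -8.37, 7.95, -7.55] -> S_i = -9.27*(-0.95)^i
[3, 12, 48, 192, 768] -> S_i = 3*4^i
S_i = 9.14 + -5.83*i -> [9.14, 3.31, -2.52, -8.35, -14.18]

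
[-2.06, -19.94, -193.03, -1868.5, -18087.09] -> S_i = -2.06*9.68^i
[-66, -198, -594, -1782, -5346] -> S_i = -66*3^i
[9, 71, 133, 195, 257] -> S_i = 9 + 62*i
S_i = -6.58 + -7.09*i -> [-6.58, -13.67, -20.76, -27.85, -34.94]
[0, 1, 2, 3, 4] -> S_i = 0 + 1*i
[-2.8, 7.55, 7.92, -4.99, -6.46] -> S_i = Random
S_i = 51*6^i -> [51, 306, 1836, 11016, 66096]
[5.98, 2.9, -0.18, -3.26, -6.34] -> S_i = 5.98 + -3.08*i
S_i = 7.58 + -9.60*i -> [7.58, -2.02, -11.62, -21.22, -30.82]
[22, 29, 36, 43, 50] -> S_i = 22 + 7*i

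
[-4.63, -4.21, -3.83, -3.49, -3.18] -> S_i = -4.63*0.91^i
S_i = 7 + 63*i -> [7, 70, 133, 196, 259]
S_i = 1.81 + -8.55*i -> [1.81, -6.74, -15.29, -23.84, -32.39]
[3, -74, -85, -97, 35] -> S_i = Random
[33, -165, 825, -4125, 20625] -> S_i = 33*-5^i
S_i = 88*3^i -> [88, 264, 792, 2376, 7128]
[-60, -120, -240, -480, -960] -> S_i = -60*2^i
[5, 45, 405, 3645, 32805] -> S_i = 5*9^i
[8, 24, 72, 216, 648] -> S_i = 8*3^i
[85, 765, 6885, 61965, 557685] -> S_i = 85*9^i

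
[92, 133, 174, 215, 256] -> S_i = 92 + 41*i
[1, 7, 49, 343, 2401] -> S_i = 1*7^i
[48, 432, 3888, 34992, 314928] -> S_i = 48*9^i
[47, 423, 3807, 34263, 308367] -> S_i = 47*9^i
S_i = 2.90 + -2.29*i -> [2.9, 0.61, -1.68, -3.97, -6.26]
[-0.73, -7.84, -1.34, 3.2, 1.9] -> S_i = Random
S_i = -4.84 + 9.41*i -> [-4.84, 4.57, 13.98, 23.39, 32.8]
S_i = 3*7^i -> [3, 21, 147, 1029, 7203]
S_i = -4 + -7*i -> [-4, -11, -18, -25, -32]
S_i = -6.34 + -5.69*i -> [-6.34, -12.03, -17.72, -23.41, -29.1]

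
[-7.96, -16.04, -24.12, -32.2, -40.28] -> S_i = -7.96 + -8.08*i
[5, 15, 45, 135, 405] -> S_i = 5*3^i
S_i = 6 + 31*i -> [6, 37, 68, 99, 130]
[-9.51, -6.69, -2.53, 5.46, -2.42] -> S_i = Random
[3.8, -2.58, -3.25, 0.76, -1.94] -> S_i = Random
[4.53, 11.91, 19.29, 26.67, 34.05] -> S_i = 4.53 + 7.38*i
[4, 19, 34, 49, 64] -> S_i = 4 + 15*i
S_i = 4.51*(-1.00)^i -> [4.51, -4.51, 4.51, -4.51, 4.51]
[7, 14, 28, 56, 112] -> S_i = 7*2^i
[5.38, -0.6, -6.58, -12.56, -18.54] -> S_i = 5.38 + -5.98*i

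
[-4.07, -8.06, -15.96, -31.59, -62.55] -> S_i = -4.07*1.98^i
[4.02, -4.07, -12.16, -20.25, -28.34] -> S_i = 4.02 + -8.09*i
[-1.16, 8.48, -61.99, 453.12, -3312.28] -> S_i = -1.16*(-7.31)^i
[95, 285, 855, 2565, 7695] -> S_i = 95*3^i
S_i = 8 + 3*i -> [8, 11, 14, 17, 20]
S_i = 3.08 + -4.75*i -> [3.08, -1.67, -6.42, -11.17, -15.92]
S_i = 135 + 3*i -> [135, 138, 141, 144, 147]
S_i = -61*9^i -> [-61, -549, -4941, -44469, -400221]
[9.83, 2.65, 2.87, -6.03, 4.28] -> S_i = Random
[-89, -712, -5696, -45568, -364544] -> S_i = -89*8^i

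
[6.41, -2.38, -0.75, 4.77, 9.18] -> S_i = Random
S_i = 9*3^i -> [9, 27, 81, 243, 729]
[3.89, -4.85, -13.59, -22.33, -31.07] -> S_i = 3.89 + -8.74*i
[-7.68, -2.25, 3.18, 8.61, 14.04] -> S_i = -7.68 + 5.43*i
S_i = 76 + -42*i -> [76, 34, -8, -50, -92]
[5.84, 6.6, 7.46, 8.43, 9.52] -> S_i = 5.84*1.13^i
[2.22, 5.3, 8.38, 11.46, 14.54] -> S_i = 2.22 + 3.08*i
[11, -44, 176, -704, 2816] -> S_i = 11*-4^i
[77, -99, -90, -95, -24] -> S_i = Random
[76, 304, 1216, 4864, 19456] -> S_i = 76*4^i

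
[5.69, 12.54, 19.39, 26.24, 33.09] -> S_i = 5.69 + 6.85*i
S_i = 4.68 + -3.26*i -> [4.68, 1.42, -1.84, -5.1, -8.36]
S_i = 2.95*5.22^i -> [2.95, 15.4, 80.38, 419.6, 2190.3]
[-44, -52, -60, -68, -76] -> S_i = -44 + -8*i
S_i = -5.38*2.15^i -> [-5.38, -11.57, -24.87, -53.47, -114.96]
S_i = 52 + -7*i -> [52, 45, 38, 31, 24]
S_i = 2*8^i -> [2, 16, 128, 1024, 8192]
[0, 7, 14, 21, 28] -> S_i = 0 + 7*i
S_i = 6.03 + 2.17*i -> [6.03, 8.2, 10.37, 12.54, 14.71]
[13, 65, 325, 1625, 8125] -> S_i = 13*5^i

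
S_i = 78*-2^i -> [78, -156, 312, -624, 1248]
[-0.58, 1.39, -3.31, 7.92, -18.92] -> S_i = -0.58*(-2.39)^i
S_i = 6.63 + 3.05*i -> [6.63, 9.68, 12.73, 15.78, 18.83]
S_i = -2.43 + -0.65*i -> [-2.43, -3.08, -3.73, -4.38, -5.03]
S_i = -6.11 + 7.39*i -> [-6.11, 1.28, 8.67, 16.06, 23.45]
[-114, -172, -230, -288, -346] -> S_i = -114 + -58*i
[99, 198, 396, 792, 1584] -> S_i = 99*2^i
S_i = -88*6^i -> [-88, -528, -3168, -19008, -114048]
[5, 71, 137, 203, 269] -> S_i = 5 + 66*i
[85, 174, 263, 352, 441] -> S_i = 85 + 89*i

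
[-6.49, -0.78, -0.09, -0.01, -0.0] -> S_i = -6.49*0.12^i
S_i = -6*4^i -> [-6, -24, -96, -384, -1536]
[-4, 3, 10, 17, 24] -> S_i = -4 + 7*i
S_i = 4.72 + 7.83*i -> [4.72, 12.55, 20.38, 28.21, 36.04]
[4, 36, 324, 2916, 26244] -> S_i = 4*9^i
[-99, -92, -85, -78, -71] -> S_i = -99 + 7*i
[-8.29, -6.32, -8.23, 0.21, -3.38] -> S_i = Random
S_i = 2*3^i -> [2, 6, 18, 54, 162]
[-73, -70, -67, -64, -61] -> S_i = -73 + 3*i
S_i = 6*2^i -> [6, 12, 24, 48, 96]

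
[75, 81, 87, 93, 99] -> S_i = 75 + 6*i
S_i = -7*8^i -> [-7, -56, -448, -3584, -28672]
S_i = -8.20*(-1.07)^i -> [-8.2, 8.77, -9.39, 10.05, -10.75]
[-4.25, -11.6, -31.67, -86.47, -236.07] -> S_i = -4.25*2.73^i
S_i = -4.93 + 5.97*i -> [-4.93, 1.04, 7.01, 12.98, 18.95]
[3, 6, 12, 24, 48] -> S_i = 3*2^i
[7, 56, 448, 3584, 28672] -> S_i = 7*8^i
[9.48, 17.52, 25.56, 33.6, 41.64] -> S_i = 9.48 + 8.04*i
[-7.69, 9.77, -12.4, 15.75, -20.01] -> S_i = -7.69*(-1.27)^i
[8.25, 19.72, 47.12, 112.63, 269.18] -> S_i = 8.25*2.39^i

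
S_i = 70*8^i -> [70, 560, 4480, 35840, 286720]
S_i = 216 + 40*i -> [216, 256, 296, 336, 376]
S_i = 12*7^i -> [12, 84, 588, 4116, 28812]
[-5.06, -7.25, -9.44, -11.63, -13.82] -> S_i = -5.06 + -2.19*i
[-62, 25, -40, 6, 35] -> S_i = Random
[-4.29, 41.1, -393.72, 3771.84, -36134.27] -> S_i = -4.29*(-9.58)^i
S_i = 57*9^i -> [57, 513, 4617, 41553, 373977]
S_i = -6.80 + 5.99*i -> [-6.8, -0.81, 5.18, 11.17, 17.16]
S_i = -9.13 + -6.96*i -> [-9.13, -16.09, -23.05, -30.01, -36.97]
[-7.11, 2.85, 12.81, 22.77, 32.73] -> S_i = -7.11 + 9.96*i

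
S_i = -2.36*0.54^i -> [-2.36, -1.27, -0.69, -0.37, -0.2]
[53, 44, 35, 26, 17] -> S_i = 53 + -9*i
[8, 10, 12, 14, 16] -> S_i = 8 + 2*i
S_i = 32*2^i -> [32, 64, 128, 256, 512]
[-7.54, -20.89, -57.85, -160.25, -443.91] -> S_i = -7.54*2.77^i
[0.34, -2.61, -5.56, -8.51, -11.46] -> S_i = 0.34 + -2.95*i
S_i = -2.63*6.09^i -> [-2.63, -16.02, -97.54, -594.03, -3617.64]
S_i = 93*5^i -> [93, 465, 2325, 11625, 58125]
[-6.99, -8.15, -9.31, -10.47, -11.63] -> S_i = -6.99 + -1.16*i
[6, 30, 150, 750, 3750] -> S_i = 6*5^i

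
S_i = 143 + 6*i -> [143, 149, 155, 161, 167]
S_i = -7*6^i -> [-7, -42, -252, -1512, -9072]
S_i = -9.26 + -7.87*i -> [-9.26, -17.13, -25.0, -32.87, -40.74]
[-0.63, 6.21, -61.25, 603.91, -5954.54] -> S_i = -0.63*(-9.86)^i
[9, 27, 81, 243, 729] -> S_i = 9*3^i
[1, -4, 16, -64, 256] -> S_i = 1*-4^i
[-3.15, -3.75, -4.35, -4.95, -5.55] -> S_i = -3.15 + -0.60*i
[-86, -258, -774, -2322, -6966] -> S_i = -86*3^i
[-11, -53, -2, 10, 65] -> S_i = Random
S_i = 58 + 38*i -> [58, 96, 134, 172, 210]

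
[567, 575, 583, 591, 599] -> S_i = 567 + 8*i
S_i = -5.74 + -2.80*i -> [-5.74, -8.54, -11.34, -14.14, -16.94]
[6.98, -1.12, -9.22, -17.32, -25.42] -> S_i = 6.98 + -8.10*i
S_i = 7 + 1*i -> [7, 8, 9, 10, 11]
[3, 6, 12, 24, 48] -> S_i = 3*2^i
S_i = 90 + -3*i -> [90, 87, 84, 81, 78]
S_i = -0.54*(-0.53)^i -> [-0.54, 0.29, -0.15, 0.08, -0.04]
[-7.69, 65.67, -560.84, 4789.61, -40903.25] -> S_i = -7.69*(-8.54)^i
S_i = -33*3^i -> [-33, -99, -297, -891, -2673]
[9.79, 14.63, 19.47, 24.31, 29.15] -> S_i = 9.79 + 4.84*i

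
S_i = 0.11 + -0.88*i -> [0.11, -0.77, -1.65, -2.53, -3.41]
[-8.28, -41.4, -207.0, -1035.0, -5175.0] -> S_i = -8.28*5.00^i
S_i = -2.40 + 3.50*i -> [-2.4, 1.1, 4.6, 8.1, 11.6]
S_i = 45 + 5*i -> [45, 50, 55, 60, 65]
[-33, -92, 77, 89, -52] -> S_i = Random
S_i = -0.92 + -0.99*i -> [-0.92, -1.91, -2.9, -3.89, -4.88]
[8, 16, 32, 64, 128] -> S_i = 8*2^i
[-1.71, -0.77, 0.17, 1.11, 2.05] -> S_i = -1.71 + 0.94*i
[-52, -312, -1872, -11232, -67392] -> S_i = -52*6^i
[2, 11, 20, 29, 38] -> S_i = 2 + 9*i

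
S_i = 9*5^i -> [9, 45, 225, 1125, 5625]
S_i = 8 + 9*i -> [8, 17, 26, 35, 44]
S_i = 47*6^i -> [47, 282, 1692, 10152, 60912]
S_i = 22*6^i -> [22, 132, 792, 4752, 28512]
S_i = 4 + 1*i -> [4, 5, 6, 7, 8]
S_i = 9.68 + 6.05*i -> [9.68, 15.73, 21.78, 27.83, 33.88]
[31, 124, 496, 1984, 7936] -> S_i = 31*4^i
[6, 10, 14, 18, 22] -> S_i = 6 + 4*i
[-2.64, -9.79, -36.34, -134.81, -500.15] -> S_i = -2.64*3.71^i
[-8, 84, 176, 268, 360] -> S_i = -8 + 92*i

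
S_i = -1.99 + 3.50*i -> [-1.99, 1.51, 5.01, 8.51, 12.01]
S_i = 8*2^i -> [8, 16, 32, 64, 128]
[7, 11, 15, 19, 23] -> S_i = 7 + 4*i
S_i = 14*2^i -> [14, 28, 56, 112, 224]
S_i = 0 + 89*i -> [0, 89, 178, 267, 356]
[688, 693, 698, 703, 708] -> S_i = 688 + 5*i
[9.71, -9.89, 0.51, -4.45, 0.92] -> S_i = Random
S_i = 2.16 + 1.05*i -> [2.16, 3.21, 4.26, 5.31, 6.36]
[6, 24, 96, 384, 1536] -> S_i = 6*4^i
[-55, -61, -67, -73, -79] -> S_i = -55 + -6*i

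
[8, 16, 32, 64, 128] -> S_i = 8*2^i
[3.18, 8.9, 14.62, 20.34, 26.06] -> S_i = 3.18 + 5.72*i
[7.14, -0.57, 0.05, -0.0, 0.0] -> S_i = 7.14*(-0.08)^i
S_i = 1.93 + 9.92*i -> [1.93, 11.85, 21.77, 31.69, 41.61]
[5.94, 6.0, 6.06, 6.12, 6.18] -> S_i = 5.94*1.01^i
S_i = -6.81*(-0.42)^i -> [-6.81, 2.86, -1.2, 0.5, -0.21]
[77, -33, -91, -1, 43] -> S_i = Random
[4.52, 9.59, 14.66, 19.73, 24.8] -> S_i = 4.52 + 5.07*i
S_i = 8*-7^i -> [8, -56, 392, -2744, 19208]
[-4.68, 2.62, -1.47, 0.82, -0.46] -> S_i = -4.68*(-0.56)^i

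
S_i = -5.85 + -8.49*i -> [-5.85, -14.34, -22.83, -31.32, -39.81]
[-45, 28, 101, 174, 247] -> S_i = -45 + 73*i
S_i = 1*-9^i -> [1, -9, 81, -729, 6561]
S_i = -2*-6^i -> [-2, 12, -72, 432, -2592]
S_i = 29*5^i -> [29, 145, 725, 3625, 18125]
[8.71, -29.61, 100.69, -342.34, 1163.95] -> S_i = 8.71*(-3.40)^i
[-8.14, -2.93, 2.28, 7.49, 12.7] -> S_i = -8.14 + 5.21*i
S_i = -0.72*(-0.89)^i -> [-0.72, 0.64, -0.57, 0.51, -0.45]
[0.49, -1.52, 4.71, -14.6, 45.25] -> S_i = 0.49*(-3.10)^i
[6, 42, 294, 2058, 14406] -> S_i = 6*7^i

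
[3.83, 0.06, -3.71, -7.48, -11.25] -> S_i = 3.83 + -3.77*i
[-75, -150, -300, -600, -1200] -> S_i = -75*2^i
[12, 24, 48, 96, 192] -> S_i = 12*2^i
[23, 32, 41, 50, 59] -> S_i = 23 + 9*i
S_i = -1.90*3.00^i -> [-1.9, -5.7, -17.1, -51.3, -153.9]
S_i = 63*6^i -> [63, 378, 2268, 13608, 81648]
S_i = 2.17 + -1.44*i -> [2.17, 0.73, -0.71, -2.15, -3.59]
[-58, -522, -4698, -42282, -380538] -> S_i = -58*9^i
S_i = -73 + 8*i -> [-73, -65, -57, -49, -41]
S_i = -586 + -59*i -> [-586, -645, -704, -763, -822]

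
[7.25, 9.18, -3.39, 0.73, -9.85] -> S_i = Random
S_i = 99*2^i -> [99, 198, 396, 792, 1584]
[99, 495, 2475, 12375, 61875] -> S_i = 99*5^i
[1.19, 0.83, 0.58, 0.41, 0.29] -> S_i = 1.19*0.70^i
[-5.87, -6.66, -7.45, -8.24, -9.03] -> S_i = -5.87 + -0.79*i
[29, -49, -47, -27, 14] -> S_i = Random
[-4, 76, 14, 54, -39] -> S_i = Random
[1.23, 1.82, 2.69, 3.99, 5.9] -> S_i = 1.23*1.48^i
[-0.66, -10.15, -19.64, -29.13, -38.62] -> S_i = -0.66 + -9.49*i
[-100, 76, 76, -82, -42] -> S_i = Random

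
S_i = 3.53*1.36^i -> [3.53, 4.8, 6.53, 8.88, 12.08]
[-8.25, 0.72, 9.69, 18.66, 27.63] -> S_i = -8.25 + 8.97*i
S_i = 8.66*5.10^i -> [8.66, 44.17, 225.25, 1148.76, 5858.66]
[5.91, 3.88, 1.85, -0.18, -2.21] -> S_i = 5.91 + -2.03*i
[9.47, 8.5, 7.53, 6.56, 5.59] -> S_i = 9.47 + -0.97*i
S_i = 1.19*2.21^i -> [1.19, 2.63, 5.81, 12.84, 28.39]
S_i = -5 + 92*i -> [-5, 87, 179, 271, 363]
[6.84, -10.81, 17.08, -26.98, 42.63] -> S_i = 6.84*(-1.58)^i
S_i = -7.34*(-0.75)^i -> [-7.34, 5.5, -4.13, 3.1, -2.32]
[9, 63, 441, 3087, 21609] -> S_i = 9*7^i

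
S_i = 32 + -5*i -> [32, 27, 22, 17, 12]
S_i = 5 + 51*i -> [5, 56, 107, 158, 209]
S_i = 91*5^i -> [91, 455, 2275, 11375, 56875]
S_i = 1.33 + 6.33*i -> [1.33, 7.66, 13.99, 20.32, 26.65]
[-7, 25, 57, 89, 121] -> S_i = -7 + 32*i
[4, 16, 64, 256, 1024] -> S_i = 4*4^i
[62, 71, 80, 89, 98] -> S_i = 62 + 9*i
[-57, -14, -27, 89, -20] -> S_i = Random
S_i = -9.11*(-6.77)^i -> [-9.11, 61.67, -417.54, 2826.73, -19136.96]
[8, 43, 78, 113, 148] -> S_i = 8 + 35*i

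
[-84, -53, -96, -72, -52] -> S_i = Random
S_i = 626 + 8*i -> [626, 634, 642, 650, 658]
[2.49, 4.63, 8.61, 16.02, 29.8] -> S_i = 2.49*1.86^i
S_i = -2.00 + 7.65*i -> [-2.0, 5.65, 13.3, 20.95, 28.6]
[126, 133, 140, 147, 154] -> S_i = 126 + 7*i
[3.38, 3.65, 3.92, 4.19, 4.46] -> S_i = 3.38 + 0.27*i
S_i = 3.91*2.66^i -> [3.91, 10.4, 27.67, 73.59, 195.75]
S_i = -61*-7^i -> [-61, 427, -2989, 20923, -146461]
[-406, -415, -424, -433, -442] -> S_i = -406 + -9*i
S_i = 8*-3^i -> [8, -24, 72, -216, 648]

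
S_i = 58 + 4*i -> [58, 62, 66, 70, 74]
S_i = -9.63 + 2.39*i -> [-9.63, -7.24, -4.85, -2.46, -0.07]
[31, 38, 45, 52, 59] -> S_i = 31 + 7*i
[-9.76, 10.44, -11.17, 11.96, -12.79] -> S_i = -9.76*(-1.07)^i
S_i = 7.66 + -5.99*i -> [7.66, 1.67, -4.32, -10.31, -16.3]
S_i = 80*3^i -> [80, 240, 720, 2160, 6480]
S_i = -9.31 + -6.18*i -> [-9.31, -15.49, -21.67, -27.85, -34.03]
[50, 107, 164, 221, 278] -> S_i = 50 + 57*i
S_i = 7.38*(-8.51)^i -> [7.38, -62.8, 534.46, -4548.26, 38705.67]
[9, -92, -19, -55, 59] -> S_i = Random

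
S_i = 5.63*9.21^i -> [5.63, 51.85, 477.56, 4398.32, 40508.57]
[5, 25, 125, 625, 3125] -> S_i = 5*5^i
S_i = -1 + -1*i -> [-1, -2, -3, -4, -5]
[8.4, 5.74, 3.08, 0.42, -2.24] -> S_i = 8.40 + -2.66*i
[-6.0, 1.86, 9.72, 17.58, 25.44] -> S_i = -6.00 + 7.86*i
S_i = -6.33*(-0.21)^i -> [-6.33, 1.33, -0.28, 0.06, -0.01]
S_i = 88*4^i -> [88, 352, 1408, 5632, 22528]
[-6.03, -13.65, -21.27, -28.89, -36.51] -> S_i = -6.03 + -7.62*i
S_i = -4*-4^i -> [-4, 16, -64, 256, -1024]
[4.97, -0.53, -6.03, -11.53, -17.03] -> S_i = 4.97 + -5.50*i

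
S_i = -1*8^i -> [-1, -8, -64, -512, -4096]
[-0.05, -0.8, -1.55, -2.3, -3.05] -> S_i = -0.05 + -0.75*i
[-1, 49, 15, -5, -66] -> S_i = Random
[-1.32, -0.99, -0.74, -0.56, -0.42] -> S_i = -1.32*0.75^i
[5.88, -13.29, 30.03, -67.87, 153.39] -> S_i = 5.88*(-2.26)^i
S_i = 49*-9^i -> [49, -441, 3969, -35721, 321489]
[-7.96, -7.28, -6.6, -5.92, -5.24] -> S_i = -7.96 + 0.68*i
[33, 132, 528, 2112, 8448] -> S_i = 33*4^i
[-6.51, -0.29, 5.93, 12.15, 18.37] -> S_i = -6.51 + 6.22*i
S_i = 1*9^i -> [1, 9, 81, 729, 6561]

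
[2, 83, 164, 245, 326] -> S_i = 2 + 81*i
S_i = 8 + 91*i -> [8, 99, 190, 281, 372]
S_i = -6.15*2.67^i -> [-6.15, -16.42, -43.84, -117.06, -312.55]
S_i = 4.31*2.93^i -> [4.31, 12.63, 37.0, 108.41, 317.65]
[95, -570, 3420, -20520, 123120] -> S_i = 95*-6^i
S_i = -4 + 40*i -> [-4, 36, 76, 116, 156]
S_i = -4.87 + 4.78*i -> [-4.87, -0.09, 4.69, 9.47, 14.25]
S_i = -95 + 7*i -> [-95, -88, -81, -74, -67]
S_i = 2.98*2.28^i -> [2.98, 6.79, 15.49, 35.32, 80.53]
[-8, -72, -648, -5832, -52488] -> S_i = -8*9^i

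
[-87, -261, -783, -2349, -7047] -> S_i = -87*3^i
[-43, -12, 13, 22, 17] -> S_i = Random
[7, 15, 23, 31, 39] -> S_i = 7 + 8*i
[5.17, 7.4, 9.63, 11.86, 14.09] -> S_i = 5.17 + 2.23*i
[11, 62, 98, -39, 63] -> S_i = Random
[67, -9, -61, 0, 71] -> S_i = Random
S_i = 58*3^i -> [58, 174, 522, 1566, 4698]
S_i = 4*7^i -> [4, 28, 196, 1372, 9604]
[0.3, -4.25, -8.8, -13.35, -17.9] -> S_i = 0.30 + -4.55*i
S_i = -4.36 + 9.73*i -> [-4.36, 5.37, 15.1, 24.83, 34.56]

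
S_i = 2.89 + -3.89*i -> [2.89, -1.0, -4.89, -8.78, -12.67]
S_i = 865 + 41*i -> [865, 906, 947, 988, 1029]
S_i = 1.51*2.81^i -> [1.51, 4.24, 11.92, 33.5, 94.15]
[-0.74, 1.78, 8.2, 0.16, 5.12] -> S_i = Random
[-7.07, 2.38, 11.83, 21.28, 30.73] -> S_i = -7.07 + 9.45*i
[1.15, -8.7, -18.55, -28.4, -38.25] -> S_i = 1.15 + -9.85*i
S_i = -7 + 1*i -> [-7, -6, -5, -4, -3]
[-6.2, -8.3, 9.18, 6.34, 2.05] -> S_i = Random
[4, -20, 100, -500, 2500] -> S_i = 4*-5^i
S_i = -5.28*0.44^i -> [-5.28, -2.32, -1.02, -0.45, -0.2]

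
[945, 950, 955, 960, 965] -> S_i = 945 + 5*i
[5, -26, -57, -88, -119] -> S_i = 5 + -31*i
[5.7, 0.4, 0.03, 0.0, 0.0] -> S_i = 5.70*0.07^i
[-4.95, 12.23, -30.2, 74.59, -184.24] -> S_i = -4.95*(-2.47)^i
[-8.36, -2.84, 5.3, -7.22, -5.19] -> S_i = Random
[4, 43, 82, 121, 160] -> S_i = 4 + 39*i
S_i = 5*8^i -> [5, 40, 320, 2560, 20480]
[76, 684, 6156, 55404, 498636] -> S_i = 76*9^i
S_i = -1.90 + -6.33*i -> [-1.9, -8.23, -14.56, -20.89, -27.22]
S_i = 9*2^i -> [9, 18, 36, 72, 144]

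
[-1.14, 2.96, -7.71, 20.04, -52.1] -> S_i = -1.14*(-2.60)^i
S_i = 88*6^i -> [88, 528, 3168, 19008, 114048]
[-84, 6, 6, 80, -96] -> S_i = Random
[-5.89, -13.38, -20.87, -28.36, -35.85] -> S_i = -5.89 + -7.49*i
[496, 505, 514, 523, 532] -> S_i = 496 + 9*i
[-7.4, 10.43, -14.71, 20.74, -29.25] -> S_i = -7.40*(-1.41)^i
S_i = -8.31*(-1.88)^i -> [-8.31, 15.62, -29.37, 55.22, -103.81]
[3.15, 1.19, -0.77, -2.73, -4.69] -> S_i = 3.15 + -1.96*i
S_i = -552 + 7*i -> [-552, -545, -538, -531, -524]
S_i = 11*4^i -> [11, 44, 176, 704, 2816]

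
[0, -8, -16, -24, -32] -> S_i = 0 + -8*i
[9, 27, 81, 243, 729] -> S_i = 9*3^i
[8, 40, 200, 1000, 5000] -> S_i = 8*5^i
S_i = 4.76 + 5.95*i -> [4.76, 10.71, 16.66, 22.61, 28.56]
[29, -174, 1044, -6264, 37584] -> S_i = 29*-6^i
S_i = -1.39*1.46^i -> [-1.39, -2.03, -2.96, -4.33, -6.32]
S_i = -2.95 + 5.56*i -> [-2.95, 2.61, 8.17, 13.73, 19.29]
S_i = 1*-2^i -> [1, -2, 4, -8, 16]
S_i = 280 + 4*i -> [280, 284, 288, 292, 296]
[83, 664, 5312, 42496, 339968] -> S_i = 83*8^i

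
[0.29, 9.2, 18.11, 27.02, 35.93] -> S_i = 0.29 + 8.91*i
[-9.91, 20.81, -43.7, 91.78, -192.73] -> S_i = -9.91*(-2.10)^i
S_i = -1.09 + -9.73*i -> [-1.09, -10.82, -20.55, -30.28, -40.01]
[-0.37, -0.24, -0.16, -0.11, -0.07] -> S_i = -0.37*0.66^i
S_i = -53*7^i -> [-53, -371, -2597, -18179, -127253]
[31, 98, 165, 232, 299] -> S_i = 31 + 67*i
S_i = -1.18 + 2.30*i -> [-1.18, 1.12, 3.42, 5.72, 8.02]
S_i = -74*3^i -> [-74, -222, -666, -1998, -5994]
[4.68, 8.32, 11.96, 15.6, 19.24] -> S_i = 4.68 + 3.64*i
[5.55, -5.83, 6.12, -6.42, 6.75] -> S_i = 5.55*(-1.05)^i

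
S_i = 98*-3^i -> [98, -294, 882, -2646, 7938]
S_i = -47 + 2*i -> [-47, -45, -43, -41, -39]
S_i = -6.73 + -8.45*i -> [-6.73, -15.18, -23.63, -32.08, -40.53]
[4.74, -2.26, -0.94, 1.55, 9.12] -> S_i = Random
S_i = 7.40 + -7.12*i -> [7.4, 0.28, -6.84, -13.96, -21.08]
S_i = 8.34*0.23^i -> [8.34, 1.92, 0.44, 0.1, 0.02]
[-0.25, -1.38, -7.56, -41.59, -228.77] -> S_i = -0.25*5.50^i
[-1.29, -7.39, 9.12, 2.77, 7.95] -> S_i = Random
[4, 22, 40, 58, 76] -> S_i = 4 + 18*i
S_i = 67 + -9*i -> [67, 58, 49, 40, 31]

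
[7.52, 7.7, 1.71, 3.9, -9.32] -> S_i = Random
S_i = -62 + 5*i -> [-62, -57, -52, -47, -42]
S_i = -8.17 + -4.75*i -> [-8.17, -12.92, -17.67, -22.42, -27.17]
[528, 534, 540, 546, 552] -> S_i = 528 + 6*i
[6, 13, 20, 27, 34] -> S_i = 6 + 7*i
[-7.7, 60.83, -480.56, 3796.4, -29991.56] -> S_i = -7.70*(-7.90)^i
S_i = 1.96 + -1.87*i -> [1.96, 0.09, -1.78, -3.65, -5.52]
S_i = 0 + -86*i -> [0, -86, -172, -258, -344]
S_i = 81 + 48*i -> [81, 129, 177, 225, 273]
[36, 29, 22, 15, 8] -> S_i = 36 + -7*i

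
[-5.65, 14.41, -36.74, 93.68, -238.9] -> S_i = -5.65*(-2.55)^i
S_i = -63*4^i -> [-63, -252, -1008, -4032, -16128]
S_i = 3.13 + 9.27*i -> [3.13, 12.4, 21.67, 30.94, 40.21]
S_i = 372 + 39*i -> [372, 411, 450, 489, 528]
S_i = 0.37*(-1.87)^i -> [0.37, -0.69, 1.29, -2.42, 4.52]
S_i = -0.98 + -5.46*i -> [-0.98, -6.44, -11.9, -17.36, -22.82]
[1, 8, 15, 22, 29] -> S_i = 1 + 7*i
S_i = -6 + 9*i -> [-6, 3, 12, 21, 30]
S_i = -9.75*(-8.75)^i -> [-9.75, 85.31, -746.48, 6531.74, -57152.71]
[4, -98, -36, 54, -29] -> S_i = Random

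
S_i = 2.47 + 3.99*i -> [2.47, 6.46, 10.45, 14.44, 18.43]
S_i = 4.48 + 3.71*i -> [4.48, 8.19, 11.9, 15.61, 19.32]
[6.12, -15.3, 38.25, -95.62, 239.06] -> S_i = 6.12*(-2.50)^i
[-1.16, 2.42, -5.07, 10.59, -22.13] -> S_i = -1.16*(-2.09)^i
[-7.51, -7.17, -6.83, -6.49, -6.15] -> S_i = -7.51 + 0.34*i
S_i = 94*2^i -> [94, 188, 376, 752, 1504]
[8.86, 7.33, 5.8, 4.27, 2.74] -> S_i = 8.86 + -1.53*i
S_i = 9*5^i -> [9, 45, 225, 1125, 5625]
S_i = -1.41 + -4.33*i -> [-1.41, -5.74, -10.07, -14.4, -18.73]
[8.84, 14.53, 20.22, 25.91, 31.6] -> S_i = 8.84 + 5.69*i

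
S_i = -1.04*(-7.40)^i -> [-1.04, 7.7, -56.95, 421.43, -3118.6]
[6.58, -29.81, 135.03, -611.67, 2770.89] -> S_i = 6.58*(-4.53)^i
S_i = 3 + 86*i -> [3, 89, 175, 261, 347]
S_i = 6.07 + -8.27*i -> [6.07, -2.2, -10.47, -18.74, -27.01]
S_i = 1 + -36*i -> [1, -35, -71, -107, -143]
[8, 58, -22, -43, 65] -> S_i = Random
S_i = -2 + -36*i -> [-2, -38, -74, -110, -146]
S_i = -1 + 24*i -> [-1, 23, 47, 71, 95]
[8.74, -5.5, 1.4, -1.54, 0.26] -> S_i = Random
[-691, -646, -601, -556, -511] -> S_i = -691 + 45*i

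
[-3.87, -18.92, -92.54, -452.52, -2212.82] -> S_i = -3.87*4.89^i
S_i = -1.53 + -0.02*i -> [-1.53, -1.55, -1.57, -1.59, -1.61]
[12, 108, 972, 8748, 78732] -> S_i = 12*9^i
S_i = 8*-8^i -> [8, -64, 512, -4096, 32768]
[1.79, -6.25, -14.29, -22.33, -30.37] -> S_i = 1.79 + -8.04*i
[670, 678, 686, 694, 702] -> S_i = 670 + 8*i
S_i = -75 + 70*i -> [-75, -5, 65, 135, 205]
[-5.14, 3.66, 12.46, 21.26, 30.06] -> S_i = -5.14 + 8.80*i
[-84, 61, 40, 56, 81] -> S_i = Random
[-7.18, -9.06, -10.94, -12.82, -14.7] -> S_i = -7.18 + -1.88*i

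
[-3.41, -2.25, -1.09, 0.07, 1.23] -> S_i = -3.41 + 1.16*i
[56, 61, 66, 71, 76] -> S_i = 56 + 5*i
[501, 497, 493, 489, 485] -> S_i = 501 + -4*i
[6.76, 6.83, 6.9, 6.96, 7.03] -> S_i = 6.76*1.01^i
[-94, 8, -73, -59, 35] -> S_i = Random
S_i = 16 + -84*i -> [16, -68, -152, -236, -320]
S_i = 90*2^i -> [90, 180, 360, 720, 1440]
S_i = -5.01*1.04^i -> [-5.01, -5.21, -5.42, -5.64, -5.86]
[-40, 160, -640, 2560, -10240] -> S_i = -40*-4^i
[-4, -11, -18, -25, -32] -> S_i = -4 + -7*i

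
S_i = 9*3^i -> [9, 27, 81, 243, 729]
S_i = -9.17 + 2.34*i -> [-9.17, -6.83, -4.49, -2.15, 0.19]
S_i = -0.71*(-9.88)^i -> [-0.71, 7.01, -69.31, 684.75, -6765.29]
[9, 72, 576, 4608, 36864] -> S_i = 9*8^i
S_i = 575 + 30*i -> [575, 605, 635, 665, 695]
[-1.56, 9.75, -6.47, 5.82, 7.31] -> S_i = Random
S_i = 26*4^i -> [26, 104, 416, 1664, 6656]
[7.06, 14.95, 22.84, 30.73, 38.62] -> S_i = 7.06 + 7.89*i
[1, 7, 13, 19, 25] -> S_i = 1 + 6*i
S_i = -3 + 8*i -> [-3, 5, 13, 21, 29]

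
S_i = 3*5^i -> [3, 15, 75, 375, 1875]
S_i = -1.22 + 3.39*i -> [-1.22, 2.17, 5.56, 8.95, 12.34]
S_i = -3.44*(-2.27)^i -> [-3.44, 7.81, -17.73, 40.24, -91.34]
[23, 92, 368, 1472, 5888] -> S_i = 23*4^i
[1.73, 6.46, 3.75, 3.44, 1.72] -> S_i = Random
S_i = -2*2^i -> [-2, -4, -8, -16, -32]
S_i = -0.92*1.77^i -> [-0.92, -1.63, -2.88, -5.1, -9.03]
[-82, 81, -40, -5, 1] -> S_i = Random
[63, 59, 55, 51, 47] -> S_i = 63 + -4*i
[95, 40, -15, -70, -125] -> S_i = 95 + -55*i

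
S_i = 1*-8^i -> [1, -8, 64, -512, 4096]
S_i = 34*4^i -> [34, 136, 544, 2176, 8704]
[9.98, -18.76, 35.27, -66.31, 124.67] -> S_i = 9.98*(-1.88)^i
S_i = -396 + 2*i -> [-396, -394, -392, -390, -388]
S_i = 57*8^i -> [57, 456, 3648, 29184, 233472]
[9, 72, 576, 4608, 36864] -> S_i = 9*8^i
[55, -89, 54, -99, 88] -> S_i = Random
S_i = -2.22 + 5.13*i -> [-2.22, 2.91, 8.04, 13.17, 18.3]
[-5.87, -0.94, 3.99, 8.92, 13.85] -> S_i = -5.87 + 4.93*i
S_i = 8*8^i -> [8, 64, 512, 4096, 32768]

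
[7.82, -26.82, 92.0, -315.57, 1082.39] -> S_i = 7.82*(-3.43)^i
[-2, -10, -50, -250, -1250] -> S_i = -2*5^i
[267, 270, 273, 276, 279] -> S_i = 267 + 3*i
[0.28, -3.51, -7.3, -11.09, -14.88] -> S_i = 0.28 + -3.79*i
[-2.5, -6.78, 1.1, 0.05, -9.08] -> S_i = Random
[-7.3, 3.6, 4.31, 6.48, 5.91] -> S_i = Random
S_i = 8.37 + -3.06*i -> [8.37, 5.31, 2.25, -0.81, -3.87]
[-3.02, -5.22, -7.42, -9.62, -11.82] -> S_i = -3.02 + -2.20*i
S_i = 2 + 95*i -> [2, 97, 192, 287, 382]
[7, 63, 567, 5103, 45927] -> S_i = 7*9^i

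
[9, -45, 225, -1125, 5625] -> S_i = 9*-5^i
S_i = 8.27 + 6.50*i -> [8.27, 14.77, 21.27, 27.77, 34.27]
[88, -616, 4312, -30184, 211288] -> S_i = 88*-7^i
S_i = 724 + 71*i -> [724, 795, 866, 937, 1008]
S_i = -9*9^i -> [-9, -81, -729, -6561, -59049]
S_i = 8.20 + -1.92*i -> [8.2, 6.28, 4.36, 2.44, 0.52]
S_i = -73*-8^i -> [-73, 584, -4672, 37376, -299008]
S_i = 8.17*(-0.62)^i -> [8.17, -5.07, 3.14, -1.95, 1.21]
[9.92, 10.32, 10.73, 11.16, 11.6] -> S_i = 9.92*1.04^i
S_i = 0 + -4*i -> [0, -4, -8, -12, -16]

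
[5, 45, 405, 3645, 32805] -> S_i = 5*9^i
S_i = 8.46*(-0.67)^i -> [8.46, -5.67, 3.8, -2.54, 1.7]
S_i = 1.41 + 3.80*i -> [1.41, 5.21, 9.01, 12.81, 16.61]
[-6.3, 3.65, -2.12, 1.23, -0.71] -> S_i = -6.30*(-0.58)^i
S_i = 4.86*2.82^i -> [4.86, 13.71, 38.65, 108.99, 307.35]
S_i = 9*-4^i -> [9, -36, 144, -576, 2304]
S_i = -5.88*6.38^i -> [-5.88, -37.51, -239.34, -1527.0, -9742.27]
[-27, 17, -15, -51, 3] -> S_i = Random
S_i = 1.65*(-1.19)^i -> [1.65, -1.96, 2.34, -2.78, 3.31]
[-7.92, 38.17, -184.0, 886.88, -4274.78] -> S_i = -7.92*(-4.82)^i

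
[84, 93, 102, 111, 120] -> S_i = 84 + 9*i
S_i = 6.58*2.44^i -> [6.58, 16.06, 39.17, 95.59, 233.23]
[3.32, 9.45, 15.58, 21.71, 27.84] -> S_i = 3.32 + 6.13*i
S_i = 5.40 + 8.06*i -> [5.4, 13.46, 21.52, 29.58, 37.64]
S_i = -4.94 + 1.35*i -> [-4.94, -3.59, -2.24, -0.89, 0.46]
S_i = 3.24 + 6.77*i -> [3.24, 10.01, 16.78, 23.55, 30.32]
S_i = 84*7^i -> [84, 588, 4116, 28812, 201684]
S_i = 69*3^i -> [69, 207, 621, 1863, 5589]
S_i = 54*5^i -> [54, 270, 1350, 6750, 33750]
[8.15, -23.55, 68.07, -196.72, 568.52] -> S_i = 8.15*(-2.89)^i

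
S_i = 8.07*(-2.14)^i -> [8.07, -17.27, 36.96, -79.09, 169.25]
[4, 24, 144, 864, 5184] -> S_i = 4*6^i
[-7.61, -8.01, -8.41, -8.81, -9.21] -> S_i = -7.61 + -0.40*i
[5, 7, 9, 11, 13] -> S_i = 5 + 2*i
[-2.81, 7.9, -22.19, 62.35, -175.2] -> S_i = -2.81*(-2.81)^i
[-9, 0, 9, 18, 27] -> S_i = -9 + 9*i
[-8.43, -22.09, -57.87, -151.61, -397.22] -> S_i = -8.43*2.62^i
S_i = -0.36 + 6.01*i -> [-0.36, 5.65, 11.66, 17.67, 23.68]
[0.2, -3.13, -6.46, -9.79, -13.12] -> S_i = 0.20 + -3.33*i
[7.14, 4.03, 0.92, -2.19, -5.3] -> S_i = 7.14 + -3.11*i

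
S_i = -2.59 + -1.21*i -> [-2.59, -3.8, -5.01, -6.22, -7.43]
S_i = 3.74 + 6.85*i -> [3.74, 10.59, 17.44, 24.29, 31.14]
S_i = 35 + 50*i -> [35, 85, 135, 185, 235]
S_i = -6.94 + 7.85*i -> [-6.94, 0.91, 8.76, 16.61, 24.46]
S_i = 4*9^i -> [4, 36, 324, 2916, 26244]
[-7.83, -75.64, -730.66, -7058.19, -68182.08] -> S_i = -7.83*9.66^i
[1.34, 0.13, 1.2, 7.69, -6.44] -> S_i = Random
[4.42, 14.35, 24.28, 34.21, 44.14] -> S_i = 4.42 + 9.93*i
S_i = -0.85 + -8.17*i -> [-0.85, -9.02, -17.19, -25.36, -33.53]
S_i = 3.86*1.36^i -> [3.86, 5.25, 7.14, 9.71, 13.21]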